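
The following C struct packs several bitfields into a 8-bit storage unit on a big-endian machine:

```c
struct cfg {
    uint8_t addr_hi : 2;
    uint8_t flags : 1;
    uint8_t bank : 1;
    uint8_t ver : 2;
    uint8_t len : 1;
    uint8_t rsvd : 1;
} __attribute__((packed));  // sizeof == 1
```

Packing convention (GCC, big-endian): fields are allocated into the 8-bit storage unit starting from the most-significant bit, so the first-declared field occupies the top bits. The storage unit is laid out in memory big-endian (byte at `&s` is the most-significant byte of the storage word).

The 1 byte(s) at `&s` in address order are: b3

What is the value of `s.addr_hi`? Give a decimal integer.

[0]=0xb3 (big-endian) → word 0xb3
addr_hi:2 @ bit 6 → (0xb3>>6)&0x3 = 0x2  ←
flags:1 @ bit 5 → (0xb3>>5)&0x1 = 0x1
bank:1 @ bit 4 → (0xb3>>4)&0x1 = 0x1
ver:2 @ bit 2 → (0xb3>>2)&0x3 = 0x0
len:1 @ bit 1 → (0xb3>>1)&0x1 = 0x1
rsvd:1 @ bit 0 → (0xb3>>0)&0x1 = 0x1

2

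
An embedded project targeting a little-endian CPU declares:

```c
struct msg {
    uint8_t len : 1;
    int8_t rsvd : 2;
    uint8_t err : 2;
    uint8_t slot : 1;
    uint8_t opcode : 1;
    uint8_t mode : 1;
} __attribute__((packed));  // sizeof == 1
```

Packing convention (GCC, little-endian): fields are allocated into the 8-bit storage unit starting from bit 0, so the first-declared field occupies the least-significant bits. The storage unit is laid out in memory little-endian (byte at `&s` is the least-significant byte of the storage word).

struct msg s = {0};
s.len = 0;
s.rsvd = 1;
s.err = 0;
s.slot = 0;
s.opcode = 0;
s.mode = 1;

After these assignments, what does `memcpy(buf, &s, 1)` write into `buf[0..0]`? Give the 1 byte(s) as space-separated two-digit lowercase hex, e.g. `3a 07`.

len (1b) val=0 bits=0x0 at bit 0: 0x00
rsvd (2b) val=1 bits=0x1 at bit 1: 0x02
err (2b) val=0 bits=0x0 at bit 3: 0x02
slot (1b) val=0 bits=0x0 at bit 5: 0x02
opcode (1b) val=0 bits=0x0 at bit 6: 0x02
mode (1b) val=1 bits=0x1 at bit 7: 0x82
word = 0x82 → little-endian bytes:
  [0]=0x82

82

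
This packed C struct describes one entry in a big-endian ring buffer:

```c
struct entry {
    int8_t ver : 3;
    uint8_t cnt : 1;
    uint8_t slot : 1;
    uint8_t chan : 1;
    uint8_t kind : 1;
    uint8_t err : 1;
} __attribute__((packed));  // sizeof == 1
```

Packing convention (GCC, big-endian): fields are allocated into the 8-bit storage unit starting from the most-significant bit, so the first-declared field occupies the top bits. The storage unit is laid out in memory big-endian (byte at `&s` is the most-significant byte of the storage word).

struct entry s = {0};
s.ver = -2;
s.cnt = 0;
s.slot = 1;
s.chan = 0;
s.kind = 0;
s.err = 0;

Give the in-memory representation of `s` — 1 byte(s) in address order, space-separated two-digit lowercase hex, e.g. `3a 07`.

c8

ver (3b) val=-2 bits=0x6 at bit 5: 0xc0
cnt (1b) val=0 bits=0x0 at bit 4: 0xc0
slot (1b) val=1 bits=0x1 at bit 3: 0xc8
chan (1b) val=0 bits=0x0 at bit 2: 0xc8
kind (1b) val=0 bits=0x0 at bit 1: 0xc8
err (1b) val=0 bits=0x0 at bit 0: 0xc8
word = 0xc8 → big-endian bytes:
  [0]=0xc8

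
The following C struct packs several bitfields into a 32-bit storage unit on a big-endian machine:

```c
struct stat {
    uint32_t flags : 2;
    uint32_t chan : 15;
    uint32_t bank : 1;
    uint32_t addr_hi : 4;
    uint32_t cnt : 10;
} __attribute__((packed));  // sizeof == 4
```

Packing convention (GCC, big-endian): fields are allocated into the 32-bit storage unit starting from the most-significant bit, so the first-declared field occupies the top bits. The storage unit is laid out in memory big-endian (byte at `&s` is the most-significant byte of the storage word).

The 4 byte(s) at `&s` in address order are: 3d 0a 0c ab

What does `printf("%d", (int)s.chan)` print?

[0]=0x3d [1]=0x0a [2]=0x0c [3]=0xab (big-endian) → word 0x3d0a0cab
flags [30+:2] = (word>>30) & 0x3 = 0
chan [15+:15] = (word>>15) & 0x7fff = 31252  ←
bank [14+:1] = (word>>14) & 0x1 = 0
addr_hi [10+:4] = (word>>10) & 0xf = 3
cnt [0+:10] = (word>>0) & 0x3ff = 171

31252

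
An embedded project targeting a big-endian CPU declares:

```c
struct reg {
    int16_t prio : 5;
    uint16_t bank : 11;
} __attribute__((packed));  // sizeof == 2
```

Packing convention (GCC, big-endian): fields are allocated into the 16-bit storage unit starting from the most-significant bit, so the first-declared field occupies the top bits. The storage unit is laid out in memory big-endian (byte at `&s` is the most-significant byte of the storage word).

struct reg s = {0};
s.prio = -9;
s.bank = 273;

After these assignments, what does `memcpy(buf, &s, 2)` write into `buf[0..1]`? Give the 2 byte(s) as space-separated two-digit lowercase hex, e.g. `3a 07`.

b9 11

prio (5b) val=-9 bits=0x17 at bit 11: 0xb800
bank (11b) val=273 bits=0x111 at bit 0: 0xb911
word = 0xb911 → big-endian bytes:
  [0]=0xb9  [1]=0x11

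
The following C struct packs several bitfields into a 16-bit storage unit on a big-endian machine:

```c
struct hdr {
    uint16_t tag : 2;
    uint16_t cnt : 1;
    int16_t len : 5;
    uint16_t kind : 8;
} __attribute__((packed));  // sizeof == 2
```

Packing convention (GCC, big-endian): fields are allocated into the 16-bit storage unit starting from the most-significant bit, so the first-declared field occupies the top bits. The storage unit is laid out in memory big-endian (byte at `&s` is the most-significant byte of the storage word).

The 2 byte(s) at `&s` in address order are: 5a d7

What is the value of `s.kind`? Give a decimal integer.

215

[0]=0x5a [1]=0xd7 (big-endian) → word 0x5ad7
tag [14+:2] = (word>>14) & 0x3 = 1
cnt [13+:1] = (word>>13) & 0x1 = 0
len [8+:5] = (word>>8) & 0x1f = 26
kind [0+:8] = (word>>0) & 0xff = 215  ←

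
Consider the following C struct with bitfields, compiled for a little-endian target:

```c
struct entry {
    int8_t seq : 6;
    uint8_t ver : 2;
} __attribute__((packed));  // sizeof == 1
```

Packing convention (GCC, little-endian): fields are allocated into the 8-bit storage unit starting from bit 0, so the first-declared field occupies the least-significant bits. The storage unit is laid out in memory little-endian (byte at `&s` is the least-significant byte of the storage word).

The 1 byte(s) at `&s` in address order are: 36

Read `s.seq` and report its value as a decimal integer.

[0]=0x36 (little-endian) → word 0x36
seq [0+:6] = (word>>0) & 0x3f = 54  ←
ver [6+:2] = (word>>6) & 0x3 = 0
seq signed 6b, MSB=1: 54 - 64 = -10

-10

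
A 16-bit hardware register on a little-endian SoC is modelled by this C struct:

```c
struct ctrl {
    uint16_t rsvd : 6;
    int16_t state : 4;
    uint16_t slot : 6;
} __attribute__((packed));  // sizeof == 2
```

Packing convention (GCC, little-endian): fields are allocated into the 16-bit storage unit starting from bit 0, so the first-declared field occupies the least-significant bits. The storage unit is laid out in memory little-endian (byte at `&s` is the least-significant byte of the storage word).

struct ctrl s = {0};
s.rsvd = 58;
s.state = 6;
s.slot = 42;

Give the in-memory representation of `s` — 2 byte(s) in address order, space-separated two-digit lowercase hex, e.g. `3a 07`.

ba a9

[0+:6] rsvd=58 & 0x3f = 0x3a; word=0x003a
[6+:4] state=6 & 0xf = 0x6; word=0x01ba
[10+:6] slot=42 & 0x3f = 0x2a; word=0xa9ba
word = 0xa9ba → little-endian bytes:
  [0]=0xba  [1]=0xa9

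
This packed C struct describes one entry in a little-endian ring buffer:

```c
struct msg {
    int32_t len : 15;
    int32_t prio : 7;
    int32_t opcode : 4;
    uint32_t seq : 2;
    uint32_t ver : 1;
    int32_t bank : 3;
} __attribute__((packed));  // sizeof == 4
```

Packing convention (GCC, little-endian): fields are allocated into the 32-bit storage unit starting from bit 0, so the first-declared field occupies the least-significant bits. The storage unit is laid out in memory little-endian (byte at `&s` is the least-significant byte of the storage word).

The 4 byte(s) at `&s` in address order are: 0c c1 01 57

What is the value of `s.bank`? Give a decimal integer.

2

[0]=0x0c [1]=0xc1 [2]=0x01 [3]=0x57 (little-endian) → word 0x5701c10c
len [0+:15] = (word>>0) & 0x7fff = 16652
prio [15+:7] = (word>>15) & 0x7f = 3
opcode [22+:4] = (word>>22) & 0xf = 12
seq [26+:2] = (word>>26) & 0x3 = 1
ver [28+:1] = (word>>28) & 0x1 = 1
bank [29+:3] = (word>>29) & 0x7 = 2  ←
bank signed 3b, MSB=0: value = 2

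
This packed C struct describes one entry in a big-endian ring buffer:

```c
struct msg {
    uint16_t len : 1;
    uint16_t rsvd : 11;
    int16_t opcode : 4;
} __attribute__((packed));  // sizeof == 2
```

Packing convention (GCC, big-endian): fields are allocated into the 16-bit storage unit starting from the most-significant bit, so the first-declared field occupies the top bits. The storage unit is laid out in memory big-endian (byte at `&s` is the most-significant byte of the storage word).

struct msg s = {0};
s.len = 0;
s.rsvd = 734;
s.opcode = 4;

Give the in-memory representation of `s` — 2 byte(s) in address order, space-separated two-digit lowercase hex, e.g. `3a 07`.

[15+:1] len=0 & 0x1 = 0x0; word=0x0000
[4+:11] rsvd=734 & 0x7ff = 0x2de; word=0x2de0
[0+:4] opcode=4 & 0xf = 0x4; word=0x2de4
word = 0x2de4 → big-endian bytes:
  [0]=0x2d  [1]=0xe4

2d e4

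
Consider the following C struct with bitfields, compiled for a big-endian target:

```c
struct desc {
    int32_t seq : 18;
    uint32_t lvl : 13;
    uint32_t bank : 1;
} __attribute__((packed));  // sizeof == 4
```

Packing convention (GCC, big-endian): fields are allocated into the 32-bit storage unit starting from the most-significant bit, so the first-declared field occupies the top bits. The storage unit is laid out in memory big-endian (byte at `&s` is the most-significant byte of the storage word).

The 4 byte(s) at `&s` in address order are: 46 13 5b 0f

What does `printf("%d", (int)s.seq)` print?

71757

[0]=0x46 [1]=0x13 [2]=0x5b [3]=0x0f (big-endian) → word 0x46135b0f
seq [14+:18] = (word>>14) & 0x3ffff = 71757  ←
lvl [1+:13] = (word>>1) & 0x1fff = 3463
bank [0+:1] = (word>>0) & 0x1 = 1
seq signed 18b, MSB=0: value = 71757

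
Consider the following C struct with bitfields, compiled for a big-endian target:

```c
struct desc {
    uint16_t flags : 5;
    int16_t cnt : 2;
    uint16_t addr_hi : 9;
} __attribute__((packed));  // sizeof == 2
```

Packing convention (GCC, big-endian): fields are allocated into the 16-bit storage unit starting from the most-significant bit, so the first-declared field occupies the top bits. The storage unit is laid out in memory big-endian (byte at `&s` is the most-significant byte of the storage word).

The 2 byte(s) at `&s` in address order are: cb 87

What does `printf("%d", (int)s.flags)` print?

[0]=0xcb [1]=0x87 (big-endian) → word 0xcb87
flags:5 @ bit 11 → (0xcb87>>11)&0x1f = 0x19  ←
cnt:2 @ bit 9 → (0xcb87>>9)&0x3 = 0x1
addr_hi:9 @ bit 0 → (0xcb87>>0)&0x1ff = 0x187

25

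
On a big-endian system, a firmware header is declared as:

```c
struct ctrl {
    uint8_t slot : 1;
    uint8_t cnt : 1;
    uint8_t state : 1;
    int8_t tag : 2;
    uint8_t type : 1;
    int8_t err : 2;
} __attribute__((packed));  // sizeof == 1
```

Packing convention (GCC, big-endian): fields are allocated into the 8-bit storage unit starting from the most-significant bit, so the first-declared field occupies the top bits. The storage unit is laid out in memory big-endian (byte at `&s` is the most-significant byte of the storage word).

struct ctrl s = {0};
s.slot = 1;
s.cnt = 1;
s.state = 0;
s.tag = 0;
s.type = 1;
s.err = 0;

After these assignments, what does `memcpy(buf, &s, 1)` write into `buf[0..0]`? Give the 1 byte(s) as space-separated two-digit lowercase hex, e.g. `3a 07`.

c4

slot:1 = 1 → 0x1 << 7 → word 0x80
cnt:1 = 1 → 0x1 << 6 → word 0xc0
state:1 = 0 → 0x0 << 5 → word 0xc0
tag:2 = 0 → 0x0 << 3 → word 0xc0
type:1 = 1 → 0x1 << 2 → word 0xc4
err:2 = 0 → 0x0 << 0 → word 0xc4
word = 0xc4 → big-endian bytes:
  [0]=0xc4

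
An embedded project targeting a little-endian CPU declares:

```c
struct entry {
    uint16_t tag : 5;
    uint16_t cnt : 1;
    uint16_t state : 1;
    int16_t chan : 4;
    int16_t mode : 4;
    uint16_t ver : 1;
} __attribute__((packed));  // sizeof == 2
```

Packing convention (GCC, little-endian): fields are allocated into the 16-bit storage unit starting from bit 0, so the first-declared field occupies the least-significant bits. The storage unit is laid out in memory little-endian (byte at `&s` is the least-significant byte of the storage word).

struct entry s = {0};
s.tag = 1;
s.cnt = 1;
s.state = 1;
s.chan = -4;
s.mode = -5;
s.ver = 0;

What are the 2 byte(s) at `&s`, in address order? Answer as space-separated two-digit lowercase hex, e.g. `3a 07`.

61 5e

[0+:5] tag=1 & 0x1f = 0x1; word=0x0001
[5+:1] cnt=1 & 0x1 = 0x1; word=0x0021
[6+:1] state=1 & 0x1 = 0x1; word=0x0061
[7+:4] chan=-4 & 0xf = 0xc; word=0x0661
[11+:4] mode=-5 & 0xf = 0xb; word=0x5e61
[15+:1] ver=0 & 0x1 = 0x0; word=0x5e61
word = 0x5e61 → little-endian bytes:
  [0]=0x61  [1]=0x5e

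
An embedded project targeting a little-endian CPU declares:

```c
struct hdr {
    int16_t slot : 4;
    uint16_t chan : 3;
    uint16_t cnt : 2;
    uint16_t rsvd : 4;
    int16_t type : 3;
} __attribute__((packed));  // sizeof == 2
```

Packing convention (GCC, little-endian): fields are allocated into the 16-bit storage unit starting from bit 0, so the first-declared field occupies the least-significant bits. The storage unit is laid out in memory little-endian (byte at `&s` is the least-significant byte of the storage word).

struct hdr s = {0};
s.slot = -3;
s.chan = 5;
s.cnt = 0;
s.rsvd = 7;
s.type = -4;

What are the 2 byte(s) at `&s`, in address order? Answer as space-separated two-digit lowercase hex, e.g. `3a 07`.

5d 8e

slot:4 = -3 → 0xd << 0 → word 0x000d
chan:3 = 5 → 0x5 << 4 → word 0x005d
cnt:2 = 0 → 0x0 << 7 → word 0x005d
rsvd:4 = 7 → 0x7 << 9 → word 0x0e5d
type:3 = -4 → 0x4 << 13 → word 0x8e5d
word = 0x8e5d → little-endian bytes:
  [0]=0x5d  [1]=0x8e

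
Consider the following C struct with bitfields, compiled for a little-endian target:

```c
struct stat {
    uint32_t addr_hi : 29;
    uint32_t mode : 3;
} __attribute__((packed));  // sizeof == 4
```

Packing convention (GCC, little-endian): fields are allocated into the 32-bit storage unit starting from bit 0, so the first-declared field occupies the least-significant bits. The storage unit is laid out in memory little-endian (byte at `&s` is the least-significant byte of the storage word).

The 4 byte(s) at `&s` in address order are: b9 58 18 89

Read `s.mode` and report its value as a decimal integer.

4

[0]=0xb9 [1]=0x58 [2]=0x18 [3]=0x89 (little-endian) → word 0x891858b9
addr_hi [0+:29] = (word>>0) & 0x1fffffff = 152590521
mode [29+:3] = (word>>29) & 0x7 = 4  ←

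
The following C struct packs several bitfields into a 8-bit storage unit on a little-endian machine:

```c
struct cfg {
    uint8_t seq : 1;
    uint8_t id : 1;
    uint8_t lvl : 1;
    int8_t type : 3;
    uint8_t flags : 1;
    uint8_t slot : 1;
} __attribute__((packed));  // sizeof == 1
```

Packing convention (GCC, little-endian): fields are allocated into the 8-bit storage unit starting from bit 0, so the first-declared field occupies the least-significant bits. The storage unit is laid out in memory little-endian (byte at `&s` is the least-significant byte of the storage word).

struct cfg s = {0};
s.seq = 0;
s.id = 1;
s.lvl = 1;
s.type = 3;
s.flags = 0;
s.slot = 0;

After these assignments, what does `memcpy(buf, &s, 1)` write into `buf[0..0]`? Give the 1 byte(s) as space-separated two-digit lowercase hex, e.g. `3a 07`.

1e

[0+:1] seq=0 & 0x1 = 0x0; word=0x00
[1+:1] id=1 & 0x1 = 0x1; word=0x02
[2+:1] lvl=1 & 0x1 = 0x1; word=0x06
[3+:3] type=3 & 0x7 = 0x3; word=0x1e
[6+:1] flags=0 & 0x1 = 0x0; word=0x1e
[7+:1] slot=0 & 0x1 = 0x0; word=0x1e
word = 0x1e → little-endian bytes:
  [0]=0x1e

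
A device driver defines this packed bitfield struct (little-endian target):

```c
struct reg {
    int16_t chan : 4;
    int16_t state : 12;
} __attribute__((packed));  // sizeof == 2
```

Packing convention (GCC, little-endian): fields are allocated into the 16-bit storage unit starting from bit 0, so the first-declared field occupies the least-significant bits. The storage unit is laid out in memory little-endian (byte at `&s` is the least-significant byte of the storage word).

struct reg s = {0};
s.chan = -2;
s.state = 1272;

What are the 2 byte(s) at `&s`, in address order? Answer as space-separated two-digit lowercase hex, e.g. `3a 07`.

8e 4f

[0+:4] chan=-2 & 0xf = 0xe; word=0x000e
[4+:12] state=1272 & 0xfff = 0x4f8; word=0x4f8e
word = 0x4f8e → little-endian bytes:
  [0]=0x8e  [1]=0x4f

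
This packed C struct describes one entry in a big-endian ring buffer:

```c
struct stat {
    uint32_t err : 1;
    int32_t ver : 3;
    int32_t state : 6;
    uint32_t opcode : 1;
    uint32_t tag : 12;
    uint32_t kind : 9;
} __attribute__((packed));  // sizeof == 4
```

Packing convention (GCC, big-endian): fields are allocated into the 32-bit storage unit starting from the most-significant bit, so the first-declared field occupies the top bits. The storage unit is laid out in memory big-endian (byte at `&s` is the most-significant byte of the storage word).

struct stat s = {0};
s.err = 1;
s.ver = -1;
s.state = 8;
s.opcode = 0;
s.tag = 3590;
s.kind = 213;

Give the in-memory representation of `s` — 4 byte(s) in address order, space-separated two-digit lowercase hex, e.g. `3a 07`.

err (1b) val=1 bits=0x1 at bit 31: 0x80000000
ver (3b) val=-1 bits=0x7 at bit 28: 0xf0000000
state (6b) val=8 bits=0x8 at bit 22: 0xf2000000
opcode (1b) val=0 bits=0x0 at bit 21: 0xf2000000
tag (12b) val=3590 bits=0xe06 at bit 9: 0xf21c0c00
kind (9b) val=213 bits=0xd5 at bit 0: 0xf21c0cd5
word = 0xf21c0cd5 → big-endian bytes:
  [0]=0xf2  [1]=0x1c  [2]=0x0c  [3]=0xd5

f2 1c 0c d5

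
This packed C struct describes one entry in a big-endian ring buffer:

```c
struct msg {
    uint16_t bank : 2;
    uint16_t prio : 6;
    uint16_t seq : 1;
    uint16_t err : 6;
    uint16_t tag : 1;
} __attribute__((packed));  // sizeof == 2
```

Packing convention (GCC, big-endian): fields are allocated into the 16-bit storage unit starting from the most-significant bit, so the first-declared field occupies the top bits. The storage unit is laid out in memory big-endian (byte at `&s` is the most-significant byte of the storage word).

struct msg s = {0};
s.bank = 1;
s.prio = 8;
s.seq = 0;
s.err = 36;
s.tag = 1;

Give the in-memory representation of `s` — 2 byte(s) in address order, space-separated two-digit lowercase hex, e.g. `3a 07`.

48 49

bank:2 = 1 → 0x1 << 14 → word 0x4000
prio:6 = 8 → 0x8 << 8 → word 0x4800
seq:1 = 0 → 0x0 << 7 → word 0x4800
err:6 = 36 → 0x24 << 1 → word 0x4848
tag:1 = 1 → 0x1 << 0 → word 0x4849
word = 0x4849 → big-endian bytes:
  [0]=0x48  [1]=0x49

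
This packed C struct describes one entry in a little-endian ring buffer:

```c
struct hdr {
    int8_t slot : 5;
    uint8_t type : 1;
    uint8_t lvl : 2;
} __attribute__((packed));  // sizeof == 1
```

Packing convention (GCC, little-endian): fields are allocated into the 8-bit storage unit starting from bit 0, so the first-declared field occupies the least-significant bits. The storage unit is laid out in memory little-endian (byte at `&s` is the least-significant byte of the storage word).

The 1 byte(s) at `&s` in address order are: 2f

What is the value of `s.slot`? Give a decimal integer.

[0]=0x2f (little-endian) → word 0x2f
slot:5 @ bit 0 → (0x2f>>0)&0x1f = 0xf  ←
type:1 @ bit 5 → (0x2f>>5)&0x1 = 0x1
lvl:2 @ bit 6 → (0x2f>>6)&0x3 = 0x0
slot signed 5b, MSB=0: value = 15

15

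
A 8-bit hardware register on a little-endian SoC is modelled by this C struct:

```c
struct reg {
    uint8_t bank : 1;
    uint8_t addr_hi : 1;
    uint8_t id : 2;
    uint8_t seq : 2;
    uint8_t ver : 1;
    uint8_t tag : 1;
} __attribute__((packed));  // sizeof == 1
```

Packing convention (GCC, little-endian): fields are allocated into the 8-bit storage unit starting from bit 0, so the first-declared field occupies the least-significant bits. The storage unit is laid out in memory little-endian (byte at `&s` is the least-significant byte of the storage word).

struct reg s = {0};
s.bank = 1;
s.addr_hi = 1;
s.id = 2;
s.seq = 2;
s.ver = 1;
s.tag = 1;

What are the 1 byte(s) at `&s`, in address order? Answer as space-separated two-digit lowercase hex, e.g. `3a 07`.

[0+:1] bank=1 & 0x1 = 0x1; word=0x01
[1+:1] addr_hi=1 & 0x1 = 0x1; word=0x03
[2+:2] id=2 & 0x3 = 0x2; word=0x0b
[4+:2] seq=2 & 0x3 = 0x2; word=0x2b
[6+:1] ver=1 & 0x1 = 0x1; word=0x6b
[7+:1] tag=1 & 0x1 = 0x1; word=0xeb
word = 0xeb → little-endian bytes:
  [0]=0xeb

eb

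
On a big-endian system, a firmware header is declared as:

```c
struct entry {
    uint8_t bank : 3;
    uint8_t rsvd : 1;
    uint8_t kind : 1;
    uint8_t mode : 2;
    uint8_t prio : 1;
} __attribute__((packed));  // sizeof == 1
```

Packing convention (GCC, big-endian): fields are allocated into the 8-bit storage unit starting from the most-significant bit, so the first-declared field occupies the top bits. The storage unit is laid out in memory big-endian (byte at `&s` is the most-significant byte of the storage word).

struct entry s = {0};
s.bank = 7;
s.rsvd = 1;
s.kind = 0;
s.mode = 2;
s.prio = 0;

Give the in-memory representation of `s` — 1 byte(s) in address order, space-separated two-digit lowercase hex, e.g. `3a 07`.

f4

bank (3b) val=7 bits=0x7 at bit 5: 0xe0
rsvd (1b) val=1 bits=0x1 at bit 4: 0xf0
kind (1b) val=0 bits=0x0 at bit 3: 0xf0
mode (2b) val=2 bits=0x2 at bit 1: 0xf4
prio (1b) val=0 bits=0x0 at bit 0: 0xf4
word = 0xf4 → big-endian bytes:
  [0]=0xf4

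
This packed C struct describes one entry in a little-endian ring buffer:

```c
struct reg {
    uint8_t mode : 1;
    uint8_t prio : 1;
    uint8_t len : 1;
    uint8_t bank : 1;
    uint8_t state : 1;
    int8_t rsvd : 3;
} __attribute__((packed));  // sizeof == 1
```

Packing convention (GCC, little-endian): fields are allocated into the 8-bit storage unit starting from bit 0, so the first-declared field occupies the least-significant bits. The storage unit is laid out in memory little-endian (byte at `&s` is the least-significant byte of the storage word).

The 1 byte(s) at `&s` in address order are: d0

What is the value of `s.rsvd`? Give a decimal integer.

[0]=0xd0 (little-endian) → word 0xd0
mode [0+:1] = (word>>0) & 0x1 = 0
prio [1+:1] = (word>>1) & 0x1 = 0
len [2+:1] = (word>>2) & 0x1 = 0
bank [3+:1] = (word>>3) & 0x1 = 0
state [4+:1] = (word>>4) & 0x1 = 1
rsvd [5+:3] = (word>>5) & 0x7 = 6  ←
rsvd signed 3b, MSB=1: 6 - 8 = -2

-2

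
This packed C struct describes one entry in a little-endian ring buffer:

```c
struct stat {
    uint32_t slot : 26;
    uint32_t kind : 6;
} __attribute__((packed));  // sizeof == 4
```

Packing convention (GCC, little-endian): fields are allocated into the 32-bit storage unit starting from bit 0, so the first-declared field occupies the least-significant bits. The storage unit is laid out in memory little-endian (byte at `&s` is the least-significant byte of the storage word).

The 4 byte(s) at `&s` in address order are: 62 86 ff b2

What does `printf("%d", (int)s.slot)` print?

50300514

[0]=0x62 [1]=0x86 [2]=0xff [3]=0xb2 (little-endian) → word 0xb2ff8662
slot [0+:26] = (word>>0) & 0x3ffffff = 50300514  ←
kind [26+:6] = (word>>26) & 0x3f = 44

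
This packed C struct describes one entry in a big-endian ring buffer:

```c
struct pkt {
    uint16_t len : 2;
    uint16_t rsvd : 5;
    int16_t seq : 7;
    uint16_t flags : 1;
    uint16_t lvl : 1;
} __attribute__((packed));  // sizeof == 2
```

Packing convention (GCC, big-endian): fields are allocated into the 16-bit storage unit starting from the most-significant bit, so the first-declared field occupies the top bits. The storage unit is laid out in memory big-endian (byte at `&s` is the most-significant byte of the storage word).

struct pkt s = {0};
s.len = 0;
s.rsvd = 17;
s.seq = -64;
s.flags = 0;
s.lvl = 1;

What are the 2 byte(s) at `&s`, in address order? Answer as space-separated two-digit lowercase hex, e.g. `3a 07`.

23 01

len (2b) val=0 bits=0x0 at bit 14: 0x0000
rsvd (5b) val=17 bits=0x11 at bit 9: 0x2200
seq (7b) val=-64 bits=0x40 at bit 2: 0x2300
flags (1b) val=0 bits=0x0 at bit 1: 0x2300
lvl (1b) val=1 bits=0x1 at bit 0: 0x2301
word = 0x2301 → big-endian bytes:
  [0]=0x23  [1]=0x01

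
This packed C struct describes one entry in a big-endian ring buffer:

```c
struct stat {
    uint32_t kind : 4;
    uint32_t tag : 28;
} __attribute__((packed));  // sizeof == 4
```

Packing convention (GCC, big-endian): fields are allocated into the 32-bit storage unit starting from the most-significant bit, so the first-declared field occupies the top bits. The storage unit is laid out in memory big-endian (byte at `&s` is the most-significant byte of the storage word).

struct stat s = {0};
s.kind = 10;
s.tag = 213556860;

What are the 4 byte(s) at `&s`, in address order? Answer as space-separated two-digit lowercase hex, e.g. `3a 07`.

kind (4b) val=10 bits=0xa at bit 28: 0xa0000000
tag (28b) val=213556860 bits=0xcba9e7c at bit 0: 0xacba9e7c
word = 0xacba9e7c → big-endian bytes:
  [0]=0xac  [1]=0xba  [2]=0x9e  [3]=0x7c

ac ba 9e 7c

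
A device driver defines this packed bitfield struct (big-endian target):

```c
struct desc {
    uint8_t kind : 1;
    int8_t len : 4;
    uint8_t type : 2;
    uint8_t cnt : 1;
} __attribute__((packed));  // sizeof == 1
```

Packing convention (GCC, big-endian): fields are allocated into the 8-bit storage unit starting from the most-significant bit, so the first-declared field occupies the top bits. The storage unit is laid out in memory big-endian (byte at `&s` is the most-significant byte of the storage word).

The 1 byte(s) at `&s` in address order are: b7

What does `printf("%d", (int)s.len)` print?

[0]=0xb7 (big-endian) → word 0xb7
kind [7+:1] = (word>>7) & 0x1 = 1
len [3+:4] = (word>>3) & 0xf = 6  ←
type [1+:2] = (word>>1) & 0x3 = 3
cnt [0+:1] = (word>>0) & 0x1 = 1
len signed 4b, MSB=0: value = 6

6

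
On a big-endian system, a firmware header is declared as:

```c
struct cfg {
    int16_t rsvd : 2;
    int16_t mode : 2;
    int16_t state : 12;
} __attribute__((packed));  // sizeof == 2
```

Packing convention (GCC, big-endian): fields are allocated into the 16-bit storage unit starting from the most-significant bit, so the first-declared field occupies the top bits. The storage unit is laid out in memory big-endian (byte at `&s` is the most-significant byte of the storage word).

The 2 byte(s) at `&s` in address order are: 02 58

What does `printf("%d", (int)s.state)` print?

[0]=0x02 [1]=0x58 (big-endian) → word 0x0258
rsvd:2 @ bit 14 → (0x0258>>14)&0x3 = 0x0
mode:2 @ bit 12 → (0x0258>>12)&0x3 = 0x0
state:12 @ bit 0 → (0x0258>>0)&0xfff = 0x258  ←
state signed 12b, MSB=0: value = 600

600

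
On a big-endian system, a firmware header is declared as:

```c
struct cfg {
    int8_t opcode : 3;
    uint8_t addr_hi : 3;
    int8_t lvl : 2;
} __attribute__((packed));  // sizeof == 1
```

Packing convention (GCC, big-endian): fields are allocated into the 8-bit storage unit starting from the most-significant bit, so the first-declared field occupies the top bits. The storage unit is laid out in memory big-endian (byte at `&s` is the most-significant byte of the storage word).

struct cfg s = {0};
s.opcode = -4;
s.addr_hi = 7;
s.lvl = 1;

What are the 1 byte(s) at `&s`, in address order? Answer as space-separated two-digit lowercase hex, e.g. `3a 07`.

opcode:3 = -4 → 0x4 << 5 → word 0x80
addr_hi:3 = 7 → 0x7 << 2 → word 0x9c
lvl:2 = 1 → 0x1 << 0 → word 0x9d
word = 0x9d → big-endian bytes:
  [0]=0x9d

9d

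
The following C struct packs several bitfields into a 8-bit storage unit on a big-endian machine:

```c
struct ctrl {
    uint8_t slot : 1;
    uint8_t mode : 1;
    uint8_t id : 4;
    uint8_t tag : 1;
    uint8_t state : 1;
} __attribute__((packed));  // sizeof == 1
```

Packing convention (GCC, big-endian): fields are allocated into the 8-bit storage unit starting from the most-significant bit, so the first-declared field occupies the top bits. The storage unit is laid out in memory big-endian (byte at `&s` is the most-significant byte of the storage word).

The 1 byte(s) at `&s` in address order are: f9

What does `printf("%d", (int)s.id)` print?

[0]=0xf9 (big-endian) → word 0xf9
slot [7+:1] = (word>>7) & 0x1 = 1
mode [6+:1] = (word>>6) & 0x1 = 1
id [2+:4] = (word>>2) & 0xf = 14  ←
tag [1+:1] = (word>>1) & 0x1 = 0
state [0+:1] = (word>>0) & 0x1 = 1

14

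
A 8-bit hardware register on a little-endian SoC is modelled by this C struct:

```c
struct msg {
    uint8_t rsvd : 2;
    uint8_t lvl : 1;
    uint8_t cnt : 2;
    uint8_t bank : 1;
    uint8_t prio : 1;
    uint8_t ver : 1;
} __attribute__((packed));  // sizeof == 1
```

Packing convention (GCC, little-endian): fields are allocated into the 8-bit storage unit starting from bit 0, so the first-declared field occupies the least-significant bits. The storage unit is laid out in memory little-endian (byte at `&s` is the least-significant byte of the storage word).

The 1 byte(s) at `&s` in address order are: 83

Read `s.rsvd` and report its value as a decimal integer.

[0]=0x83 (little-endian) → word 0x83
rsvd [0+:2] = (word>>0) & 0x3 = 3  ←
lvl [2+:1] = (word>>2) & 0x1 = 0
cnt [3+:2] = (word>>3) & 0x3 = 0
bank [5+:1] = (word>>5) & 0x1 = 0
prio [6+:1] = (word>>6) & 0x1 = 0
ver [7+:1] = (word>>7) & 0x1 = 1

3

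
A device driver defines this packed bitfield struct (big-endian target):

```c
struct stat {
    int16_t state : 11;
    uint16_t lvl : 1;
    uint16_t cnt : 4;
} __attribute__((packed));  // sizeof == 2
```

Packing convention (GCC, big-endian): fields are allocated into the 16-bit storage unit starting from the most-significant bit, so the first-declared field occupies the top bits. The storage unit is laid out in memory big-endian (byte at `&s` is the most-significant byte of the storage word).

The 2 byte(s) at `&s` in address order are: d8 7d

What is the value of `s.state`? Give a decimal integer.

[0]=0xd8 [1]=0x7d (big-endian) → word 0xd87d
state:11 @ bit 5 → (0xd87d>>5)&0x7ff = 0x6c3  ←
lvl:1 @ bit 4 → (0xd87d>>4)&0x1 = 0x1
cnt:4 @ bit 0 → (0xd87d>>0)&0xf = 0xd
state signed 11b, MSB=1: 1731 - 2048 = -317

-317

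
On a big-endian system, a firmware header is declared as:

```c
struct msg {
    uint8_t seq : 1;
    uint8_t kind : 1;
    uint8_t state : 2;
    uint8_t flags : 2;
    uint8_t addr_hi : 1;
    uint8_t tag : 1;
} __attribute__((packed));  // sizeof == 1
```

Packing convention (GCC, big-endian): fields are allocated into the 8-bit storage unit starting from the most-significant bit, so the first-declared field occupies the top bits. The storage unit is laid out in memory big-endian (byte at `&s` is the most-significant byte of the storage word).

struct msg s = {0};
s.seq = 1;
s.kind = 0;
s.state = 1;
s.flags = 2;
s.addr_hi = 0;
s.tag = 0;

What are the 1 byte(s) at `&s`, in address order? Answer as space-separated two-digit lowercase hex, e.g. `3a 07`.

seq (1b) val=1 bits=0x1 at bit 7: 0x80
kind (1b) val=0 bits=0x0 at bit 6: 0x80
state (2b) val=1 bits=0x1 at bit 4: 0x90
flags (2b) val=2 bits=0x2 at bit 2: 0x98
addr_hi (1b) val=0 bits=0x0 at bit 1: 0x98
tag (1b) val=0 bits=0x0 at bit 0: 0x98
word = 0x98 → big-endian bytes:
  [0]=0x98

98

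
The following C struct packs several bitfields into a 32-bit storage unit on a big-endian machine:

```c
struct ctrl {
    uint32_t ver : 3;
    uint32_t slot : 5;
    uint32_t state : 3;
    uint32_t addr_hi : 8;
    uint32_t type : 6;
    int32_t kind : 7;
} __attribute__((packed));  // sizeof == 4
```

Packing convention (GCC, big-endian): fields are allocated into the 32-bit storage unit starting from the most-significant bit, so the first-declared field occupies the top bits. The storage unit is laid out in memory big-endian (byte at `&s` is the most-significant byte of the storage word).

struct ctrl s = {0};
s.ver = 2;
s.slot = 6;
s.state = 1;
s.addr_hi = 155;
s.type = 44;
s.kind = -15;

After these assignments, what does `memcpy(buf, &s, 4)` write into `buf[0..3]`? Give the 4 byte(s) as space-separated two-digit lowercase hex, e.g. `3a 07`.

ver:3 = 2 → 0x2 << 29 → word 0x40000000
slot:5 = 6 → 0x6 << 24 → word 0x46000000
state:3 = 1 → 0x1 << 21 → word 0x46200000
addr_hi:8 = 155 → 0x9b << 13 → word 0x46336000
type:6 = 44 → 0x2c << 7 → word 0x46337600
kind:7 = -15 → 0x71 << 0 → word 0x46337671
word = 0x46337671 → big-endian bytes:
  [0]=0x46  [1]=0x33  [2]=0x76  [3]=0x71

46 33 76 71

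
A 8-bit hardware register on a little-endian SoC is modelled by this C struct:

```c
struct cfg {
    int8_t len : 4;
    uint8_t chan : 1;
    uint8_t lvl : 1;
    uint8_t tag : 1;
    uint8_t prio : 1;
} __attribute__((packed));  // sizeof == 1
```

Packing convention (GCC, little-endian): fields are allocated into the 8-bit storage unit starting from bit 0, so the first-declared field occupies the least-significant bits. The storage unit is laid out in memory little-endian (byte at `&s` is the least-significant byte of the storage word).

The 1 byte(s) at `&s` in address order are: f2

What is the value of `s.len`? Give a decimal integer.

[0]=0xf2 (little-endian) → word 0xf2
len [0+:4] = (word>>0) & 0xf = 2  ←
chan [4+:1] = (word>>4) & 0x1 = 1
lvl [5+:1] = (word>>5) & 0x1 = 1
tag [6+:1] = (word>>6) & 0x1 = 1
prio [7+:1] = (word>>7) & 0x1 = 1
len signed 4b, MSB=0: value = 2

2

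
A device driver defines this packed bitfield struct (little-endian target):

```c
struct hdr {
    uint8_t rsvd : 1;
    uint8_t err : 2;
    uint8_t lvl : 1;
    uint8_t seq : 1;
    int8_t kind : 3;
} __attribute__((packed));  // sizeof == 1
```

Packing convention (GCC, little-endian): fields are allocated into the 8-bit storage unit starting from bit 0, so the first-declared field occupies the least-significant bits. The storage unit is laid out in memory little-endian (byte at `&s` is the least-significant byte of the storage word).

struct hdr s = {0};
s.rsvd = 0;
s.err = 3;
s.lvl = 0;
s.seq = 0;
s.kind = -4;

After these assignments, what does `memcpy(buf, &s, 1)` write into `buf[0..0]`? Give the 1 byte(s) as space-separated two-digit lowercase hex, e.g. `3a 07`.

[0+:1] rsvd=0 & 0x1 = 0x0; word=0x00
[1+:2] err=3 & 0x3 = 0x3; word=0x06
[3+:1] lvl=0 & 0x1 = 0x0; word=0x06
[4+:1] seq=0 & 0x1 = 0x0; word=0x06
[5+:3] kind=-4 & 0x7 = 0x4; word=0x86
word = 0x86 → little-endian bytes:
  [0]=0x86

86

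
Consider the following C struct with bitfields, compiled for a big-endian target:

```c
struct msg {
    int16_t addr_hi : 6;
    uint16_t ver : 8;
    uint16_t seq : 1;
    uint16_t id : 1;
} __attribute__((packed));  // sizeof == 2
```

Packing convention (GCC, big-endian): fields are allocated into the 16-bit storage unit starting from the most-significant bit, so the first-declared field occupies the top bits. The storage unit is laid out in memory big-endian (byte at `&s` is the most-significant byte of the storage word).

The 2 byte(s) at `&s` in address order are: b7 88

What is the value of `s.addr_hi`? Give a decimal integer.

[0]=0xb7 [1]=0x88 (big-endian) → word 0xb788
addr_hi:6 @ bit 10 → (0xb788>>10)&0x3f = 0x2d  ←
ver:8 @ bit 2 → (0xb788>>2)&0xff = 0xe2
seq:1 @ bit 1 → (0xb788>>1)&0x1 = 0x0
id:1 @ bit 0 → (0xb788>>0)&0x1 = 0x0
addr_hi signed 6b, MSB=1: 45 - 64 = -19

-19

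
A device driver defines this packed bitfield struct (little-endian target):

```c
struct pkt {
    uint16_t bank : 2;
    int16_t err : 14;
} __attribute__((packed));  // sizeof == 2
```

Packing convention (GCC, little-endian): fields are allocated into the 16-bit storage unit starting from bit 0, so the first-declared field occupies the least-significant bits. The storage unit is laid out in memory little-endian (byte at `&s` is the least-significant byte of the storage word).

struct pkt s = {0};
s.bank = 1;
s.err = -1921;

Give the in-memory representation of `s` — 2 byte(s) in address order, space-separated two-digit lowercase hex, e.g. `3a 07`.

bank (2b) val=1 bits=0x1 at bit 0: 0x0001
err (14b) val=-1921 bits=0x387f at bit 2: 0xe1fd
word = 0xe1fd → little-endian bytes:
  [0]=0xfd  [1]=0xe1

fd e1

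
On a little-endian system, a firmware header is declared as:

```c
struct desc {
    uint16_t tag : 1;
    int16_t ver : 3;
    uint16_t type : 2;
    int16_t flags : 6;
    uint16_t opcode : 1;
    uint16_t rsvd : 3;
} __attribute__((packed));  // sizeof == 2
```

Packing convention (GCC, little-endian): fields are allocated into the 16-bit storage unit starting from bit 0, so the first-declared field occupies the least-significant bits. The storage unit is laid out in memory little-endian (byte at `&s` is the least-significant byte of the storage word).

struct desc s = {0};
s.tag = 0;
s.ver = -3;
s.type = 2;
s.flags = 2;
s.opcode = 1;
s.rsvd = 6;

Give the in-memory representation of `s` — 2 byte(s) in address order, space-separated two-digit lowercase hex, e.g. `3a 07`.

aa d0

tag:1 = 0 → 0x0 << 0 → word 0x0000
ver:3 = -3 → 0x5 << 1 → word 0x000a
type:2 = 2 → 0x2 << 4 → word 0x002a
flags:6 = 2 → 0x2 << 6 → word 0x00aa
opcode:1 = 1 → 0x1 << 12 → word 0x10aa
rsvd:3 = 6 → 0x6 << 13 → word 0xd0aa
word = 0xd0aa → little-endian bytes:
  [0]=0xaa  [1]=0xd0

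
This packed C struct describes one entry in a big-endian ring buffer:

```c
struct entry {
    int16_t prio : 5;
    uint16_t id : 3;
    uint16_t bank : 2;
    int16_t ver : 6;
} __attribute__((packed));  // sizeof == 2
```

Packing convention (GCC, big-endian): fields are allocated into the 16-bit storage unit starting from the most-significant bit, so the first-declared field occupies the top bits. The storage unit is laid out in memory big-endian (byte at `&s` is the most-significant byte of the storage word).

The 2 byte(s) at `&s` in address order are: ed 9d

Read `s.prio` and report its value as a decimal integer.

[0]=0xed [1]=0x9d (big-endian) → word 0xed9d
prio [11+:5] = (word>>11) & 0x1f = 29  ←
id [8+:3] = (word>>8) & 0x7 = 5
bank [6+:2] = (word>>6) & 0x3 = 2
ver [0+:6] = (word>>0) & 0x3f = 29
prio signed 5b, MSB=1: 29 - 32 = -3

-3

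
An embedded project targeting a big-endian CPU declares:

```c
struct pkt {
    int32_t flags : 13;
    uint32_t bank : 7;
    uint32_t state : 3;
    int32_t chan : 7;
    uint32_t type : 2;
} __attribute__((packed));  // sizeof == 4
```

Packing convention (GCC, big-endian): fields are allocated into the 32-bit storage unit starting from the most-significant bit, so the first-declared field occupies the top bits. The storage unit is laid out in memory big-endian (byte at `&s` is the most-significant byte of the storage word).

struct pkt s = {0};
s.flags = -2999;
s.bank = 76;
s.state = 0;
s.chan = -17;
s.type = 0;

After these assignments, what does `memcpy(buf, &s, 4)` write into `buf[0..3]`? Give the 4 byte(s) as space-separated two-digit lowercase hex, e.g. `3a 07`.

a2 4c c1 bc

[19+:13] flags=-2999 & 0x1fff = 0x1449; word=0xa2480000
[12+:7] bank=76 & 0x7f = 0x4c; word=0xa24cc000
[9+:3] state=0 & 0x7 = 0x0; word=0xa24cc000
[2+:7] chan=-17 & 0x7f = 0x6f; word=0xa24cc1bc
[0+:2] type=0 & 0x3 = 0x0; word=0xa24cc1bc
word = 0xa24cc1bc → big-endian bytes:
  [0]=0xa2  [1]=0x4c  [2]=0xc1  [3]=0xbc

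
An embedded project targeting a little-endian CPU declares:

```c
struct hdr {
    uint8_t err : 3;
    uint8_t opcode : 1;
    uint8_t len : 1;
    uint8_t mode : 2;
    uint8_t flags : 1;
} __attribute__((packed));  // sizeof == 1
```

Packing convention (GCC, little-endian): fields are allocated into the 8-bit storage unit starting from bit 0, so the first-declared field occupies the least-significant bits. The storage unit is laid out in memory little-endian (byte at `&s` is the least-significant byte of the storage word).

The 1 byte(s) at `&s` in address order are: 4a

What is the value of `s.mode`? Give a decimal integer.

[0]=0x4a (little-endian) → word 0x4a
err:3 @ bit 0 → (0x4a>>0)&0x7 = 0x2
opcode:1 @ bit 3 → (0x4a>>3)&0x1 = 0x1
len:1 @ bit 4 → (0x4a>>4)&0x1 = 0x0
mode:2 @ bit 5 → (0x4a>>5)&0x3 = 0x2  ←
flags:1 @ bit 7 → (0x4a>>7)&0x1 = 0x0

2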